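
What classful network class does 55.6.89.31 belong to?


First octet: 55
Binary: 00110111
0xxxxxxx -> Class A (1-126)
Class A, default mask 255.0.0.0 (/8)


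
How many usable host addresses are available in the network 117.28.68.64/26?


Host bits = 32 - 26 = 6
Total addresses = 2^6 = 64
Usable = total - 2 (network and broadcast)
Usable hosts: 62


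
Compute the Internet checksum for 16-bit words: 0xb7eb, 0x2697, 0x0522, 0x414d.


Sum all words (with carry folding):
+ 0xb7eb = 0xb7eb
+ 0x2697 = 0xde82
+ 0x0522 = 0xe3a4
+ 0x414d = 0x24f2
One's complement: ~0x24f2
Checksum = 0xdb0d


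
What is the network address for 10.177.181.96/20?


IP:   00001010.10110001.10110101.01100000
Mask: 11111111.11111111.11110000.00000000
AND operation:
Net:  00001010.10110001.10110000.00000000
Network: 10.177.176.0/20


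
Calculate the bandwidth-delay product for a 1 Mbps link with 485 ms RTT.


BDP = bandwidth * RTT
= 1 Mbps * 485 ms
= 1 * 1e6 * 485 / 1000 bits
= 485000 bits
= 60625 bytes
= 59.2041 KB
BDP = 485000 bits (60625 bytes)


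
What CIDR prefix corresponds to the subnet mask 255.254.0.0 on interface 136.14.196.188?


Binary: 11111111.11111110.00000000.00000000
Count leading 1s
Prefix: /15


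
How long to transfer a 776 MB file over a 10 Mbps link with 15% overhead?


Effective throughput = 10 * (1 - 15/100) = 8.5 Mbps
File size in Mb = 776 * 8 = 6208 Mb
Time = 6208 / 8.5
Time = 730.3529 seconds


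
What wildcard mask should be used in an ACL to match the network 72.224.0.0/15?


Subnet mask: 255.254.0.0
Wildcard = 255.255.255.255 - subnet mask
255 - 255 = 0
255 - 254 = 1
255 - 0 = 255
255 - 0 = 255
Wildcard: 0.1.255.255


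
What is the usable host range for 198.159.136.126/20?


Network: 198.159.128.0
Broadcast: 198.159.143.255
First usable = network + 1
Last usable = broadcast - 1
Range: 198.159.128.1 to 198.159.143.254


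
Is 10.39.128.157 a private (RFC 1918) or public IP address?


RFC 1918 private ranges:
  10.0.0.0/8 (10.0.0.0 - 10.255.255.255)
  172.16.0.0/12 (172.16.0.0 - 172.31.255.255)
  192.168.0.0/16 (192.168.0.0 - 192.168.255.255)
Private (in 10.0.0.0/8)


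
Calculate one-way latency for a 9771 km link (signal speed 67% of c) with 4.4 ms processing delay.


Speed = 0.67 * 3e5 km/s = 201000 km/s
Propagation delay = 9771 / 201000 = 0.0486 s = 48.6119 ms
Processing delay = 4.4 ms
Total one-way latency = 53.0119 ms


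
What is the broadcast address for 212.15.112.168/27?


Network: 212.15.112.160/27
Host bits = 5
Set all host bits to 1:
Broadcast: 212.15.112.191


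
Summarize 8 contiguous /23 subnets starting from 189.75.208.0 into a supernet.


Original prefix: /23
Number of subnets: 8 = 2^3
New prefix = 23 - 3 = 20
Supernet: 189.75.208.0/20


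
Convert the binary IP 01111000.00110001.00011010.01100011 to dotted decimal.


01111000 = 120
00110001 = 49
00011010 = 26
01100011 = 99
IP: 120.49.26.99


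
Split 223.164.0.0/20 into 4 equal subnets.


New prefix = 20 + 2 = 22
Each subnet has 1024 addresses
  223.164.0.0/22
  223.164.4.0/22
  223.164.8.0/22
  223.164.12.0/22
Subnets: 223.164.0.0/22, 223.164.4.0/22, 223.164.8.0/22, 223.164.12.0/22


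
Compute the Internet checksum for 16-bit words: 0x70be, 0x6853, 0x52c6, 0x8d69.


Sum all words (with carry folding):
+ 0x70be = 0x70be
+ 0x6853 = 0xd911
+ 0x52c6 = 0x2bd8
+ 0x8d69 = 0xb941
One's complement: ~0xb941
Checksum = 0x46be


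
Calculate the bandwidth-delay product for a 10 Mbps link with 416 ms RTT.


BDP = bandwidth * RTT
= 10 Mbps * 416 ms
= 10 * 1e6 * 416 / 1000 bits
= 4160000 bits
= 520000 bytes
= 507.8125 KB
BDP = 4160000 bits (520000 bytes)


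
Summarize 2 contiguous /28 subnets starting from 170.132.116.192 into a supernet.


Original prefix: /28
Number of subnets: 2 = 2^1
New prefix = 28 - 1 = 27
Supernet: 170.132.116.192/27


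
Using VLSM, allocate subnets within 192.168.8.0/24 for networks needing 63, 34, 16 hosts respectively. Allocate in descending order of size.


63 hosts -> /25 (126 usable): 192.168.8.0/25
34 hosts -> /26 (62 usable): 192.168.8.128/26
16 hosts -> /27 (30 usable): 192.168.8.192/27
Allocation: 192.168.8.0/25 (63 hosts, 126 usable); 192.168.8.128/26 (34 hosts, 62 usable); 192.168.8.192/27 (16 hosts, 30 usable)


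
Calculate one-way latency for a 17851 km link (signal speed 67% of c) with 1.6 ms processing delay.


Speed = 0.67 * 3e5 km/s = 201000 km/s
Propagation delay = 17851 / 201000 = 0.0888 s = 88.8109 ms
Processing delay = 1.6 ms
Total one-way latency = 90.4109 ms


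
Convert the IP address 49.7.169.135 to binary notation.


49 = 00110001
7 = 00000111
169 = 10101001
135 = 10000111
Binary: 00110001.00000111.10101001.10000111


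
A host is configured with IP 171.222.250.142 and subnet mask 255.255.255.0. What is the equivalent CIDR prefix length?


Binary: 11111111.11111111.11111111.00000000
Count leading 1s
Prefix: /24


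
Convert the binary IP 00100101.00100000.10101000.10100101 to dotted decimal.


00100101 = 37
00100000 = 32
10101000 = 168
10100101 = 165
IP: 37.32.168.165


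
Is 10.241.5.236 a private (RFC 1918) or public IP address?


RFC 1918 private ranges:
  10.0.0.0/8 (10.0.0.0 - 10.255.255.255)
  172.16.0.0/12 (172.16.0.0 - 172.31.255.255)
  192.168.0.0/16 (192.168.0.0 - 192.168.255.255)
Private (in 10.0.0.0/8)


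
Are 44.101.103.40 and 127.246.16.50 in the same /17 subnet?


Mask: 255.255.128.0
44.101.103.40 AND mask = 44.101.0.0
127.246.16.50 AND mask = 127.246.0.0
No, different subnets (44.101.0.0 vs 127.246.0.0)


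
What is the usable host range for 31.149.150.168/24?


Network: 31.149.150.0
Broadcast: 31.149.150.255
First usable = network + 1
Last usable = broadcast - 1
Range: 31.149.150.1 to 31.149.150.254


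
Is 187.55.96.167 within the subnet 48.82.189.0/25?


Subnet network: 48.82.189.0
Test IP AND mask: 187.55.96.128
No, 187.55.96.167 is not in 48.82.189.0/25


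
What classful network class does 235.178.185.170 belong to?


First octet: 235
Binary: 11101011
1110xxxx -> Class D (224-239)
Class D (multicast), default mask N/A


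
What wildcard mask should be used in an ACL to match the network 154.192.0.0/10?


Subnet mask: 255.192.0.0
Wildcard = 255.255.255.255 - subnet mask
255 - 255 = 0
255 - 192 = 63
255 - 0 = 255
255 - 0 = 255
Wildcard: 0.63.255.255


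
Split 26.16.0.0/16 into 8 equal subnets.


New prefix = 16 + 3 = 19
Each subnet has 8192 addresses
  26.16.0.0/19
  26.16.32.0/19
  26.16.64.0/19
  26.16.96.0/19
  26.16.128.0/19
  26.16.160.0/19
  26.16.192.0/19
  26.16.224.0/19
Subnets: 26.16.0.0/19, 26.16.32.0/19, 26.16.64.0/19, 26.16.96.0/19, 26.16.128.0/19, 26.16.160.0/19, 26.16.192.0/19, 26.16.224.0/19


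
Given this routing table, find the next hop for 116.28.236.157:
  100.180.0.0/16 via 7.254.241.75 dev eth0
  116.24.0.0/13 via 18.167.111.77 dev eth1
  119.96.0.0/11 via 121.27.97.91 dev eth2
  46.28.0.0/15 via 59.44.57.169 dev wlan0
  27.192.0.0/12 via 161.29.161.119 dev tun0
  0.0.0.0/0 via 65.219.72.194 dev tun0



Longest prefix match for 116.28.236.157:
  /16 100.180.0.0: no
  /13 116.24.0.0: MATCH
  /11 119.96.0.0: no
  /15 46.28.0.0: no
  /12 27.192.0.0: no
  /0 0.0.0.0: MATCH
Selected: next-hop 18.167.111.77 via eth1 (matched /13)


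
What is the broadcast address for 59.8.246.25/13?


Network: 59.8.0.0/13
Host bits = 19
Set all host bits to 1:
Broadcast: 59.15.255.255


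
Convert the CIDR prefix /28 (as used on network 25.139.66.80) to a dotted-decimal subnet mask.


/28 means 28 network bits, 4 host bits
Binary: 11111111111111111111111111110000
Mask: 255.255.255.240


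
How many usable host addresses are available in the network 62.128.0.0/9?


Host bits = 32 - 9 = 23
Total addresses = 2^23 = 8388608
Usable = total - 2 (network and broadcast)
Usable hosts: 8388606


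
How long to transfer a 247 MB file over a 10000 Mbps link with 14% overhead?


Effective throughput = 10000 * (1 - 14/100) = 8600 Mbps
File size in Mb = 247 * 8 = 1976 Mb
Time = 1976 / 8600
Time = 0.2298 seconds


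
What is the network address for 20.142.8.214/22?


IP:   00010100.10001110.00001000.11010110
Mask: 11111111.11111111.11111100.00000000
AND operation:
Net:  00010100.10001110.00001000.00000000
Network: 20.142.8.0/22


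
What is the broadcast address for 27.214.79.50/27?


Network: 27.214.79.32/27
Host bits = 5
Set all host bits to 1:
Broadcast: 27.214.79.63


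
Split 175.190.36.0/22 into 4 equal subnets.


New prefix = 22 + 2 = 24
Each subnet has 256 addresses
  175.190.36.0/24
  175.190.37.0/24
  175.190.38.0/24
  175.190.39.0/24
Subnets: 175.190.36.0/24, 175.190.37.0/24, 175.190.38.0/24, 175.190.39.0/24


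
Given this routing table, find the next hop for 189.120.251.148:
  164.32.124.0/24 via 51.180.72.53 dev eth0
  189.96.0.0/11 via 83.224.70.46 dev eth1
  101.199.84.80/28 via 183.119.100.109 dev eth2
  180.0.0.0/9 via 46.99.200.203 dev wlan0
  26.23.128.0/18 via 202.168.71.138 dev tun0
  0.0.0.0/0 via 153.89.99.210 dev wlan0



Longest prefix match for 189.120.251.148:
  /24 164.32.124.0: no
  /11 189.96.0.0: MATCH
  /28 101.199.84.80: no
  /9 180.0.0.0: no
  /18 26.23.128.0: no
  /0 0.0.0.0: MATCH
Selected: next-hop 83.224.70.46 via eth1 (matched /11)


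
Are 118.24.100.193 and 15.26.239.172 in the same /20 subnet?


Mask: 255.255.240.0
118.24.100.193 AND mask = 118.24.96.0
15.26.239.172 AND mask = 15.26.224.0
No, different subnets (118.24.96.0 vs 15.26.224.0)


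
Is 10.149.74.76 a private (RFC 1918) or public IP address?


RFC 1918 private ranges:
  10.0.0.0/8 (10.0.0.0 - 10.255.255.255)
  172.16.0.0/12 (172.16.0.0 - 172.31.255.255)
  192.168.0.0/16 (192.168.0.0 - 192.168.255.255)
Private (in 10.0.0.0/8)


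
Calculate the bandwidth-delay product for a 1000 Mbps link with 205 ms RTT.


BDP = bandwidth * RTT
= 1000 Mbps * 205 ms
= 1000 * 1e6 * 205 / 1000 bits
= 205000000 bits
= 25625000 bytes
= 25024.4141 KB
BDP = 205000000 bits (25625000 bytes)


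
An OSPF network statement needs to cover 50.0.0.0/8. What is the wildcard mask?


Subnet mask: 255.0.0.0
Wildcard = 255.255.255.255 - subnet mask
255 - 255 = 0
255 - 0 = 255
255 - 0 = 255
255 - 0 = 255
Wildcard: 0.255.255.255


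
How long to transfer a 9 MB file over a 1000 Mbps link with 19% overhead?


Effective throughput = 1000 * (1 - 19/100) = 810 Mbps
File size in Mb = 9 * 8 = 72 Mb
Time = 72 / 810
Time = 0.0889 seconds


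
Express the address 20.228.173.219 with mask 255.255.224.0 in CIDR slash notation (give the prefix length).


Binary: 11111111.11111111.11100000.00000000
Count leading 1s
Prefix: /19


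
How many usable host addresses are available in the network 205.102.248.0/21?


Host bits = 32 - 21 = 11
Total addresses = 2^11 = 2048
Usable = total - 2 (network and broadcast)
Usable hosts: 2046


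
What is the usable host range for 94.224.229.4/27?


Network: 94.224.229.0
Broadcast: 94.224.229.31
First usable = network + 1
Last usable = broadcast - 1
Range: 94.224.229.1 to 94.224.229.30


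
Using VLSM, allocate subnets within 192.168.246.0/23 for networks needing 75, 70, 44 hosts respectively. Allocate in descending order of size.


75 hosts -> /25 (126 usable): 192.168.246.0/25
70 hosts -> /25 (126 usable): 192.168.246.128/25
44 hosts -> /26 (62 usable): 192.168.247.0/26
Allocation: 192.168.246.0/25 (75 hosts, 126 usable); 192.168.246.128/25 (70 hosts, 126 usable); 192.168.247.0/26 (44 hosts, 62 usable)


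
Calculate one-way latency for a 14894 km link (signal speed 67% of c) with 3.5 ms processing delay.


Speed = 0.67 * 3e5 km/s = 201000 km/s
Propagation delay = 14894 / 201000 = 0.0741 s = 74.0995 ms
Processing delay = 3.5 ms
Total one-way latency = 77.5995 ms


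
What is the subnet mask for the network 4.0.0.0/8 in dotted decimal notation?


/8 means 8 network bits, 24 host bits
Binary: 11111111000000000000000000000000
Mask: 255.0.0.0


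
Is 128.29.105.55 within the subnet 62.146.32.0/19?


Subnet network: 62.146.32.0
Test IP AND mask: 128.29.96.0
No, 128.29.105.55 is not in 62.146.32.0/19


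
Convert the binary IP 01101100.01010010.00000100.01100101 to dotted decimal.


01101100 = 108
01010010 = 82
00000100 = 4
01100101 = 101
IP: 108.82.4.101


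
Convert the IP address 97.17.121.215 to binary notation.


97 = 01100001
17 = 00010001
121 = 01111001
215 = 11010111
Binary: 01100001.00010001.01111001.11010111


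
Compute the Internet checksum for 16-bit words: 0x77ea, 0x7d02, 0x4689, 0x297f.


Sum all words (with carry folding):
+ 0x77ea = 0x77ea
+ 0x7d02 = 0xf4ec
+ 0x4689 = 0x3b76
+ 0x297f = 0x64f5
One's complement: ~0x64f5
Checksum = 0x9b0a


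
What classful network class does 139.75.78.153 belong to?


First octet: 139
Binary: 10001011
10xxxxxx -> Class B (128-191)
Class B, default mask 255.255.0.0 (/16)


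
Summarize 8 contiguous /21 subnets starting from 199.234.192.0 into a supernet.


Original prefix: /21
Number of subnets: 8 = 2^3
New prefix = 21 - 3 = 18
Supernet: 199.234.192.0/18


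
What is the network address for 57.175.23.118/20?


IP:   00111001.10101111.00010111.01110110
Mask: 11111111.11111111.11110000.00000000
AND operation:
Net:  00111001.10101111.00010000.00000000
Network: 57.175.16.0/20


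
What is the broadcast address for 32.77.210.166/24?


Network: 32.77.210.0/24
Host bits = 8
Set all host bits to 1:
Broadcast: 32.77.210.255


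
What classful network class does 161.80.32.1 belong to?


First octet: 161
Binary: 10100001
10xxxxxx -> Class B (128-191)
Class B, default mask 255.255.0.0 (/16)


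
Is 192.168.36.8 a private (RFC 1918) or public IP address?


RFC 1918 private ranges:
  10.0.0.0/8 (10.0.0.0 - 10.255.255.255)
  172.16.0.0/12 (172.16.0.0 - 172.31.255.255)
  192.168.0.0/16 (192.168.0.0 - 192.168.255.255)
Private (in 192.168.0.0/16)


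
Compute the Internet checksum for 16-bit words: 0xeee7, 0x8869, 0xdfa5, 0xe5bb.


Sum all words (with carry folding):
+ 0xeee7 = 0xeee7
+ 0x8869 = 0x7751
+ 0xdfa5 = 0x56f7
+ 0xe5bb = 0x3cb3
One's complement: ~0x3cb3
Checksum = 0xc34c


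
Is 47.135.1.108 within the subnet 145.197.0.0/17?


Subnet network: 145.197.0.0
Test IP AND mask: 47.135.0.0
No, 47.135.1.108 is not in 145.197.0.0/17


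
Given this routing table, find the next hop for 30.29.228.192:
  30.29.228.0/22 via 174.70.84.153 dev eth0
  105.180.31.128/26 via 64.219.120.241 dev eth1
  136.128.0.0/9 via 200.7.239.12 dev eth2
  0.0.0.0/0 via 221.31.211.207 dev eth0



Longest prefix match for 30.29.228.192:
  /22 30.29.228.0: MATCH
  /26 105.180.31.128: no
  /9 136.128.0.0: no
  /0 0.0.0.0: MATCH
Selected: next-hop 174.70.84.153 via eth0 (matched /22)


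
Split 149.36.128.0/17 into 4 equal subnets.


New prefix = 17 + 2 = 19
Each subnet has 8192 addresses
  149.36.128.0/19
  149.36.160.0/19
  149.36.192.0/19
  149.36.224.0/19
Subnets: 149.36.128.0/19, 149.36.160.0/19, 149.36.192.0/19, 149.36.224.0/19


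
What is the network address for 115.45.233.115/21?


IP:   01110011.00101101.11101001.01110011
Mask: 11111111.11111111.11111000.00000000
AND operation:
Net:  01110011.00101101.11101000.00000000
Network: 115.45.232.0/21


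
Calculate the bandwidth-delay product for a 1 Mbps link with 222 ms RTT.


BDP = bandwidth * RTT
= 1 Mbps * 222 ms
= 1 * 1e6 * 222 / 1000 bits
= 222000 bits
= 27750 bytes
= 27.0996 KB
BDP = 222000 bits (27750 bytes)


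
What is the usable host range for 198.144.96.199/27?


Network: 198.144.96.192
Broadcast: 198.144.96.223
First usable = network + 1
Last usable = broadcast - 1
Range: 198.144.96.193 to 198.144.96.222


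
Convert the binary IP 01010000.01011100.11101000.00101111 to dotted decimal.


01010000 = 80
01011100 = 92
11101000 = 232
00101111 = 47
IP: 80.92.232.47


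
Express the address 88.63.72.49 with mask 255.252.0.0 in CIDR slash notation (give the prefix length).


Binary: 11111111.11111100.00000000.00000000
Count leading 1s
Prefix: /14


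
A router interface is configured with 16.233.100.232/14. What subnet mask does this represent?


/14 means 14 network bits, 18 host bits
Binary: 11111111111111000000000000000000
Mask: 255.252.0.0


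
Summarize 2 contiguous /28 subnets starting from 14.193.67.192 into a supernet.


Original prefix: /28
Number of subnets: 2 = 2^1
New prefix = 28 - 1 = 27
Supernet: 14.193.67.192/27


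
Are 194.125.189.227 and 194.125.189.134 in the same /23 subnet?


Mask: 255.255.254.0
194.125.189.227 AND mask = 194.125.188.0
194.125.189.134 AND mask = 194.125.188.0
Yes, same subnet (194.125.188.0)


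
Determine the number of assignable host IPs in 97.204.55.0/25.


Host bits = 32 - 25 = 7
Total addresses = 2^7 = 128
Usable = total - 2 (network and broadcast)
Usable hosts: 126


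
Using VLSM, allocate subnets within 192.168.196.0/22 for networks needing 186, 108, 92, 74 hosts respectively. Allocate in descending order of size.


186 hosts -> /24 (254 usable): 192.168.196.0/24
108 hosts -> /25 (126 usable): 192.168.197.0/25
92 hosts -> /25 (126 usable): 192.168.197.128/25
74 hosts -> /25 (126 usable): 192.168.198.0/25
Allocation: 192.168.196.0/24 (186 hosts, 254 usable); 192.168.197.0/25 (108 hosts, 126 usable); 192.168.197.128/25 (92 hosts, 126 usable); 192.168.198.0/25 (74 hosts, 126 usable)


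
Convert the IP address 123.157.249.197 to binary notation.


123 = 01111011
157 = 10011101
249 = 11111001
197 = 11000101
Binary: 01111011.10011101.11111001.11000101


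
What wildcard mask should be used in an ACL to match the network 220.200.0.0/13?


Subnet mask: 255.248.0.0
Wildcard = 255.255.255.255 - subnet mask
255 - 255 = 0
255 - 248 = 7
255 - 0 = 255
255 - 0 = 255
Wildcard: 0.7.255.255


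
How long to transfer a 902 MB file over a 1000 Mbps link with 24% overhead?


Effective throughput = 1000 * (1 - 24/100) = 760 Mbps
File size in Mb = 902 * 8 = 7216 Mb
Time = 7216 / 760
Time = 9.4947 seconds


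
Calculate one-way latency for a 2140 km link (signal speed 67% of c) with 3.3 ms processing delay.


Speed = 0.67 * 3e5 km/s = 201000 km/s
Propagation delay = 2140 / 201000 = 0.0106 s = 10.6468 ms
Processing delay = 3.3 ms
Total one-way latency = 13.9468 ms


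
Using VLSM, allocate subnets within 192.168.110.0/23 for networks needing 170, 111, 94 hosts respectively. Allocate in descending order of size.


170 hosts -> /24 (254 usable): 192.168.110.0/24
111 hosts -> /25 (126 usable): 192.168.111.0/25
94 hosts -> /25 (126 usable): 192.168.111.128/25
Allocation: 192.168.110.0/24 (170 hosts, 254 usable); 192.168.111.0/25 (111 hosts, 126 usable); 192.168.111.128/25 (94 hosts, 126 usable)


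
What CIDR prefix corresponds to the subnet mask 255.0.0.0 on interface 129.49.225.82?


Binary: 11111111.00000000.00000000.00000000
Count leading 1s
Prefix: /8


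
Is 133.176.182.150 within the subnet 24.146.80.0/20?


Subnet network: 24.146.80.0
Test IP AND mask: 133.176.176.0
No, 133.176.182.150 is not in 24.146.80.0/20


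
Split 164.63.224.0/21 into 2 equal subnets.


New prefix = 21 + 1 = 22
Each subnet has 1024 addresses
  164.63.224.0/22
  164.63.228.0/22
Subnets: 164.63.224.0/22, 164.63.228.0/22


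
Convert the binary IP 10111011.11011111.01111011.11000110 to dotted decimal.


10111011 = 187
11011111 = 223
01111011 = 123
11000110 = 198
IP: 187.223.123.198


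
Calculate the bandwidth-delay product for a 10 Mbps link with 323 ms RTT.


BDP = bandwidth * RTT
= 10 Mbps * 323 ms
= 10 * 1e6 * 323 / 1000 bits
= 3230000 bits
= 403750 bytes
= 394.2871 KB
BDP = 3230000 bits (403750 bytes)


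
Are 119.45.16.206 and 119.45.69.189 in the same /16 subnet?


Mask: 255.255.0.0
119.45.16.206 AND mask = 119.45.0.0
119.45.69.189 AND mask = 119.45.0.0
Yes, same subnet (119.45.0.0)


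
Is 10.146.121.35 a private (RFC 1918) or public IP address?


RFC 1918 private ranges:
  10.0.0.0/8 (10.0.0.0 - 10.255.255.255)
  172.16.0.0/12 (172.16.0.0 - 172.31.255.255)
  192.168.0.0/16 (192.168.0.0 - 192.168.255.255)
Private (in 10.0.0.0/8)


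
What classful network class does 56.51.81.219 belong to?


First octet: 56
Binary: 00111000
0xxxxxxx -> Class A (1-126)
Class A, default mask 255.0.0.0 (/8)


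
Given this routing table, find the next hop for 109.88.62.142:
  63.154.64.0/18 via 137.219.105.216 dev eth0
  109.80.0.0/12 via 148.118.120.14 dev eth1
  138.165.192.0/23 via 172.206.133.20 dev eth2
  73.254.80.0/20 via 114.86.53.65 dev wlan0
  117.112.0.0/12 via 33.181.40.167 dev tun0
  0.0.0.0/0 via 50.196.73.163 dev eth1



Longest prefix match for 109.88.62.142:
  /18 63.154.64.0: no
  /12 109.80.0.0: MATCH
  /23 138.165.192.0: no
  /20 73.254.80.0: no
  /12 117.112.0.0: no
  /0 0.0.0.0: MATCH
Selected: next-hop 148.118.120.14 via eth1 (matched /12)


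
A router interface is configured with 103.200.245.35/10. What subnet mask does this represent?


/10 means 10 network bits, 22 host bits
Binary: 11111111110000000000000000000000
Mask: 255.192.0.0


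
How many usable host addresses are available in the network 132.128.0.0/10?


Host bits = 32 - 10 = 22
Total addresses = 2^22 = 4194304
Usable = total - 2 (network and broadcast)
Usable hosts: 4194302


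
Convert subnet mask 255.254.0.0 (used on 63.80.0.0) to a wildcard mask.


Subnet mask: 255.254.0.0
Wildcard = 255.255.255.255 - subnet mask
255 - 255 = 0
255 - 254 = 1
255 - 0 = 255
255 - 0 = 255
Wildcard: 0.1.255.255


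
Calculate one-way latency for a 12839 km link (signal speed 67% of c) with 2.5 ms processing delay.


Speed = 0.67 * 3e5 km/s = 201000 km/s
Propagation delay = 12839 / 201000 = 0.0639 s = 63.8756 ms
Processing delay = 2.5 ms
Total one-way latency = 66.3756 ms


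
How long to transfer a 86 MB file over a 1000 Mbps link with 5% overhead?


Effective throughput = 1000 * (1 - 5/100) = 950 Mbps
File size in Mb = 86 * 8 = 688 Mb
Time = 688 / 950
Time = 0.7242 seconds


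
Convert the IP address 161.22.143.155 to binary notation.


161 = 10100001
22 = 00010110
143 = 10001111
155 = 10011011
Binary: 10100001.00010110.10001111.10011011


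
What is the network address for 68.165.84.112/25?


IP:   01000100.10100101.01010100.01110000
Mask: 11111111.11111111.11111111.10000000
AND operation:
Net:  01000100.10100101.01010100.00000000
Network: 68.165.84.0/25


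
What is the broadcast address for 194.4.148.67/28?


Network: 194.4.148.64/28
Host bits = 4
Set all host bits to 1:
Broadcast: 194.4.148.79


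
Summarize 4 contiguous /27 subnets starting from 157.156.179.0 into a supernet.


Original prefix: /27
Number of subnets: 4 = 2^2
New prefix = 27 - 2 = 25
Supernet: 157.156.179.0/25


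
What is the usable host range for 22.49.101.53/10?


Network: 22.0.0.0
Broadcast: 22.63.255.255
First usable = network + 1
Last usable = broadcast - 1
Range: 22.0.0.1 to 22.63.255.254


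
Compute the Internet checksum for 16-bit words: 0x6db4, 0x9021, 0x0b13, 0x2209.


Sum all words (with carry folding):
+ 0x6db4 = 0x6db4
+ 0x9021 = 0xfdd5
+ 0x0b13 = 0x08e9
+ 0x2209 = 0x2af2
One's complement: ~0x2af2
Checksum = 0xd50d


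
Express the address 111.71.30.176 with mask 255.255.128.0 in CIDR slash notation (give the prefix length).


Binary: 11111111.11111111.10000000.00000000
Count leading 1s
Prefix: /17


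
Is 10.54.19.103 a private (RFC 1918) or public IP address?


RFC 1918 private ranges:
  10.0.0.0/8 (10.0.0.0 - 10.255.255.255)
  172.16.0.0/12 (172.16.0.0 - 172.31.255.255)
  192.168.0.0/16 (192.168.0.0 - 192.168.255.255)
Private (in 10.0.0.0/8)


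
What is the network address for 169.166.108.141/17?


IP:   10101001.10100110.01101100.10001101
Mask: 11111111.11111111.10000000.00000000
AND operation:
Net:  10101001.10100110.00000000.00000000
Network: 169.166.0.0/17


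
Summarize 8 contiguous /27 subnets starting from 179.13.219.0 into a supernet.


Original prefix: /27
Number of subnets: 8 = 2^3
New prefix = 27 - 3 = 24
Supernet: 179.13.219.0/24


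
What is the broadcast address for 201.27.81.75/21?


Network: 201.27.80.0/21
Host bits = 11
Set all host bits to 1:
Broadcast: 201.27.87.255


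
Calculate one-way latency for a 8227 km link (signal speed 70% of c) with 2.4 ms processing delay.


Speed = 0.7 * 3e5 km/s = 210000 km/s
Propagation delay = 8227 / 210000 = 0.0392 s = 39.1762 ms
Processing delay = 2.4 ms
Total one-way latency = 41.5762 ms


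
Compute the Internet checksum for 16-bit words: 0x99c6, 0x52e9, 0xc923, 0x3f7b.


Sum all words (with carry folding):
+ 0x99c6 = 0x99c6
+ 0x52e9 = 0xecaf
+ 0xc923 = 0xb5d3
+ 0x3f7b = 0xf54e
One's complement: ~0xf54e
Checksum = 0x0ab1


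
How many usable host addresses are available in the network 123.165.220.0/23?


Host bits = 32 - 23 = 9
Total addresses = 2^9 = 512
Usable = total - 2 (network and broadcast)
Usable hosts: 510


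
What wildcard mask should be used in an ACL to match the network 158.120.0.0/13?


Subnet mask: 255.248.0.0
Wildcard = 255.255.255.255 - subnet mask
255 - 255 = 0
255 - 248 = 7
255 - 0 = 255
255 - 0 = 255
Wildcard: 0.7.255.255


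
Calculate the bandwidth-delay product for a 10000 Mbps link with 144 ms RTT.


BDP = bandwidth * RTT
= 10000 Mbps * 144 ms
= 10000 * 1e6 * 144 / 1000 bits
= 1440000000 bits
= 180000000 bytes
= 175781.25 KB
BDP = 1440000000 bits (180000000 bytes)


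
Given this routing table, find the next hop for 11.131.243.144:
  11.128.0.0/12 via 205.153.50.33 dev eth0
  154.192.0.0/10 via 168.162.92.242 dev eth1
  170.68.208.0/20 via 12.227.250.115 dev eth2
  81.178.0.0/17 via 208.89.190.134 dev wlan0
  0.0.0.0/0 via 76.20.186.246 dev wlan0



Longest prefix match for 11.131.243.144:
  /12 11.128.0.0: MATCH
  /10 154.192.0.0: no
  /20 170.68.208.0: no
  /17 81.178.0.0: no
  /0 0.0.0.0: MATCH
Selected: next-hop 205.153.50.33 via eth0 (matched /12)


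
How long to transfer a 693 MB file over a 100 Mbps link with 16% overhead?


Effective throughput = 100 * (1 - 16/100) = 84 Mbps
File size in Mb = 693 * 8 = 5544 Mb
Time = 5544 / 84
Time = 66 seconds


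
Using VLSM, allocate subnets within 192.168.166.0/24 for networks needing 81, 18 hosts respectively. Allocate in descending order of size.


81 hosts -> /25 (126 usable): 192.168.166.0/25
18 hosts -> /27 (30 usable): 192.168.166.128/27
Allocation: 192.168.166.0/25 (81 hosts, 126 usable); 192.168.166.128/27 (18 hosts, 30 usable)


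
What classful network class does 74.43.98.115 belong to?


First octet: 74
Binary: 01001010
0xxxxxxx -> Class A (1-126)
Class A, default mask 255.0.0.0 (/8)


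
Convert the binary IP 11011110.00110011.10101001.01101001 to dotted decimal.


11011110 = 222
00110011 = 51
10101001 = 169
01101001 = 105
IP: 222.51.169.105


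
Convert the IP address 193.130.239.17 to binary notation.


193 = 11000001
130 = 10000010
239 = 11101111
17 = 00010001
Binary: 11000001.10000010.11101111.00010001


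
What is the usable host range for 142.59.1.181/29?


Network: 142.59.1.176
Broadcast: 142.59.1.183
First usable = network + 1
Last usable = broadcast - 1
Range: 142.59.1.177 to 142.59.1.182


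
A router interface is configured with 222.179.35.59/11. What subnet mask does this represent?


/11 means 11 network bits, 21 host bits
Binary: 11111111111000000000000000000000
Mask: 255.224.0.0


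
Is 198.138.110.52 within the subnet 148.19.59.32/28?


Subnet network: 148.19.59.32
Test IP AND mask: 198.138.110.48
No, 198.138.110.52 is not in 148.19.59.32/28


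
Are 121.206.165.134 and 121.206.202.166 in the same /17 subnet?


Mask: 255.255.128.0
121.206.165.134 AND mask = 121.206.128.0
121.206.202.166 AND mask = 121.206.128.0
Yes, same subnet (121.206.128.0)


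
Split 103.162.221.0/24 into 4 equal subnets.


New prefix = 24 + 2 = 26
Each subnet has 64 addresses
  103.162.221.0/26
  103.162.221.64/26
  103.162.221.128/26
  103.162.221.192/26
Subnets: 103.162.221.0/26, 103.162.221.64/26, 103.162.221.128/26, 103.162.221.192/26


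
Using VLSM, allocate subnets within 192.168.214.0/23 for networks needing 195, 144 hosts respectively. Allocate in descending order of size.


195 hosts -> /24 (254 usable): 192.168.214.0/24
144 hosts -> /24 (254 usable): 192.168.215.0/24
Allocation: 192.168.214.0/24 (195 hosts, 254 usable); 192.168.215.0/24 (144 hosts, 254 usable)


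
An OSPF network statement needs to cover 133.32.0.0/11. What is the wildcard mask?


Subnet mask: 255.224.0.0
Wildcard = 255.255.255.255 - subnet mask
255 - 255 = 0
255 - 224 = 31
255 - 0 = 255
255 - 0 = 255
Wildcard: 0.31.255.255


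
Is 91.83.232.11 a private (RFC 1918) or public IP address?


RFC 1918 private ranges:
  10.0.0.0/8 (10.0.0.0 - 10.255.255.255)
  172.16.0.0/12 (172.16.0.0 - 172.31.255.255)
  192.168.0.0/16 (192.168.0.0 - 192.168.255.255)
Public (not in any RFC 1918 range)


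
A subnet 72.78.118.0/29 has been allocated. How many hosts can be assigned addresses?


Host bits = 32 - 29 = 3
Total addresses = 2^3 = 8
Usable = total - 2 (network and broadcast)
Usable hosts: 6


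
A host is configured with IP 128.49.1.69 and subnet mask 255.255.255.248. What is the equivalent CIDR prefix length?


Binary: 11111111.11111111.11111111.11111000
Count leading 1s
Prefix: /29


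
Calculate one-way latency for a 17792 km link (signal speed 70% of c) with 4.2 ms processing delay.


Speed = 0.7 * 3e5 km/s = 210000 km/s
Propagation delay = 17792 / 210000 = 0.0847 s = 84.7238 ms
Processing delay = 4.2 ms
Total one-way latency = 88.9238 ms


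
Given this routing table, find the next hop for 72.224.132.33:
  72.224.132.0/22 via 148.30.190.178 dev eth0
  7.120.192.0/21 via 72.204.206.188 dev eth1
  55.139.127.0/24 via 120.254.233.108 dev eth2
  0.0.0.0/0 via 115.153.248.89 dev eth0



Longest prefix match for 72.224.132.33:
  /22 72.224.132.0: MATCH
  /21 7.120.192.0: no
  /24 55.139.127.0: no
  /0 0.0.0.0: MATCH
Selected: next-hop 148.30.190.178 via eth0 (matched /22)


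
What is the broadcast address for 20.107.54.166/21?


Network: 20.107.48.0/21
Host bits = 11
Set all host bits to 1:
Broadcast: 20.107.55.255


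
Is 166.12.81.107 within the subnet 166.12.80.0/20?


Subnet network: 166.12.80.0
Test IP AND mask: 166.12.80.0
Yes, 166.12.81.107 is in 166.12.80.0/20


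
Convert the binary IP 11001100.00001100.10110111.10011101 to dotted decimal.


11001100 = 204
00001100 = 12
10110111 = 183
10011101 = 157
IP: 204.12.183.157


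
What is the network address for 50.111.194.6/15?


IP:   00110010.01101111.11000010.00000110
Mask: 11111111.11111110.00000000.00000000
AND operation:
Net:  00110010.01101110.00000000.00000000
Network: 50.110.0.0/15


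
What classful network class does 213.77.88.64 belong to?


First octet: 213
Binary: 11010101
110xxxxx -> Class C (192-223)
Class C, default mask 255.255.255.0 (/24)


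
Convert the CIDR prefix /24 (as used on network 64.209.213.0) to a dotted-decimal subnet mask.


/24 means 24 network bits, 8 host bits
Binary: 11111111111111111111111100000000
Mask: 255.255.255.0


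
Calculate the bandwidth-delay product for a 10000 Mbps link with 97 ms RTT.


BDP = bandwidth * RTT
= 10000 Mbps * 97 ms
= 10000 * 1e6 * 97 / 1000 bits
= 970000000 bits
= 121250000 bytes
= 118408.2031 KB
BDP = 970000000 bits (121250000 bytes)


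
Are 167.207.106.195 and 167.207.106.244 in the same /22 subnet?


Mask: 255.255.252.0
167.207.106.195 AND mask = 167.207.104.0
167.207.106.244 AND mask = 167.207.104.0
Yes, same subnet (167.207.104.0)


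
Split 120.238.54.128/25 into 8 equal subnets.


New prefix = 25 + 3 = 28
Each subnet has 16 addresses
  120.238.54.128/28
  120.238.54.144/28
  120.238.54.160/28
  120.238.54.176/28
  120.238.54.192/28
  120.238.54.208/28
  120.238.54.224/28
  120.238.54.240/28
Subnets: 120.238.54.128/28, 120.238.54.144/28, 120.238.54.160/28, 120.238.54.176/28, 120.238.54.192/28, 120.238.54.208/28, 120.238.54.224/28, 120.238.54.240/28


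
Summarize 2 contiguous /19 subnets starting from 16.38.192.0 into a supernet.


Original prefix: /19
Number of subnets: 2 = 2^1
New prefix = 19 - 1 = 18
Supernet: 16.38.192.0/18


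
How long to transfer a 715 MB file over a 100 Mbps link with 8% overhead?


Effective throughput = 100 * (1 - 8/100) = 92 Mbps
File size in Mb = 715 * 8 = 5720 Mb
Time = 5720 / 92
Time = 62.1739 seconds


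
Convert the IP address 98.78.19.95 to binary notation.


98 = 01100010
78 = 01001110
19 = 00010011
95 = 01011111
Binary: 01100010.01001110.00010011.01011111


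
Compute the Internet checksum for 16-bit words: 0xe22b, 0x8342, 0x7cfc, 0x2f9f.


Sum all words (with carry folding):
+ 0xe22b = 0xe22b
+ 0x8342 = 0x656e
+ 0x7cfc = 0xe26a
+ 0x2f9f = 0x120a
One's complement: ~0x120a
Checksum = 0xedf5


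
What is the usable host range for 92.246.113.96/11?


Network: 92.224.0.0
Broadcast: 92.255.255.255
First usable = network + 1
Last usable = broadcast - 1
Range: 92.224.0.1 to 92.255.255.254


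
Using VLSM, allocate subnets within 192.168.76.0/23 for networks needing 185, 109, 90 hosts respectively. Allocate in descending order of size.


185 hosts -> /24 (254 usable): 192.168.76.0/24
109 hosts -> /25 (126 usable): 192.168.77.0/25
90 hosts -> /25 (126 usable): 192.168.77.128/25
Allocation: 192.168.76.0/24 (185 hosts, 254 usable); 192.168.77.0/25 (109 hosts, 126 usable); 192.168.77.128/25 (90 hosts, 126 usable)


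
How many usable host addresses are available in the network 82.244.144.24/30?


Host bits = 32 - 30 = 2
Total addresses = 2^2 = 4
Usable = total - 2 (network and broadcast)
Usable hosts: 2


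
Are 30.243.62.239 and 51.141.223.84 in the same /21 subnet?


Mask: 255.255.248.0
30.243.62.239 AND mask = 30.243.56.0
51.141.223.84 AND mask = 51.141.216.0
No, different subnets (30.243.56.0 vs 51.141.216.0)


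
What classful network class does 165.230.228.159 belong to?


First octet: 165
Binary: 10100101
10xxxxxx -> Class B (128-191)
Class B, default mask 255.255.0.0 (/16)


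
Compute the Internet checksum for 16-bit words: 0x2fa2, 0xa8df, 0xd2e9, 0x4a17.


Sum all words (with carry folding):
+ 0x2fa2 = 0x2fa2
+ 0xa8df = 0xd881
+ 0xd2e9 = 0xab6b
+ 0x4a17 = 0xf582
One's complement: ~0xf582
Checksum = 0x0a7d


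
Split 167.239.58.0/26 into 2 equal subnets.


New prefix = 26 + 1 = 27
Each subnet has 32 addresses
  167.239.58.0/27
  167.239.58.32/27
Subnets: 167.239.58.0/27, 167.239.58.32/27


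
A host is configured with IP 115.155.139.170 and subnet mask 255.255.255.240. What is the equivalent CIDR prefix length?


Binary: 11111111.11111111.11111111.11110000
Count leading 1s
Prefix: /28


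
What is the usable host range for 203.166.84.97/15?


Network: 203.166.0.0
Broadcast: 203.167.255.255
First usable = network + 1
Last usable = broadcast - 1
Range: 203.166.0.1 to 203.167.255.254


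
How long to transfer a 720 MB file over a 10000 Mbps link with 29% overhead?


Effective throughput = 10000 * (1 - 29/100) = 7100 Mbps
File size in Mb = 720 * 8 = 5760 Mb
Time = 5760 / 7100
Time = 0.8113 seconds


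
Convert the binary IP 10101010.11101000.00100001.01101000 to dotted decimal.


10101010 = 170
11101000 = 232
00100001 = 33
01101000 = 104
IP: 170.232.33.104


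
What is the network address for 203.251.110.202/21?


IP:   11001011.11111011.01101110.11001010
Mask: 11111111.11111111.11111000.00000000
AND operation:
Net:  11001011.11111011.01101000.00000000
Network: 203.251.104.0/21


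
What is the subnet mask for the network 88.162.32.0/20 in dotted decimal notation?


/20 means 20 network bits, 12 host bits
Binary: 11111111111111111111000000000000
Mask: 255.255.240.0


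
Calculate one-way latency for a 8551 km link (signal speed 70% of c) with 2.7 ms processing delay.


Speed = 0.7 * 3e5 km/s = 210000 km/s
Propagation delay = 8551 / 210000 = 0.0407 s = 40.719 ms
Processing delay = 2.7 ms
Total one-way latency = 43.419 ms


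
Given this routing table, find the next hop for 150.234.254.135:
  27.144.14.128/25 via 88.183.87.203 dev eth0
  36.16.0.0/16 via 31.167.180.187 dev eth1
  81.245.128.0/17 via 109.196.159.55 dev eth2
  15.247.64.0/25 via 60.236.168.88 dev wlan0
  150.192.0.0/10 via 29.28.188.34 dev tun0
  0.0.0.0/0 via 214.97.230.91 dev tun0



Longest prefix match for 150.234.254.135:
  /25 27.144.14.128: no
  /16 36.16.0.0: no
  /17 81.245.128.0: no
  /25 15.247.64.0: no
  /10 150.192.0.0: MATCH
  /0 0.0.0.0: MATCH
Selected: next-hop 29.28.188.34 via tun0 (matched /10)


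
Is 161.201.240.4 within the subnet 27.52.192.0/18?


Subnet network: 27.52.192.0
Test IP AND mask: 161.201.192.0
No, 161.201.240.4 is not in 27.52.192.0/18


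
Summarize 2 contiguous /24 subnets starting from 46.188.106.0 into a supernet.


Original prefix: /24
Number of subnets: 2 = 2^1
New prefix = 24 - 1 = 23
Supernet: 46.188.106.0/23


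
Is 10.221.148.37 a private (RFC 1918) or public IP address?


RFC 1918 private ranges:
  10.0.0.0/8 (10.0.0.0 - 10.255.255.255)
  172.16.0.0/12 (172.16.0.0 - 172.31.255.255)
  192.168.0.0/16 (192.168.0.0 - 192.168.255.255)
Private (in 10.0.0.0/8)


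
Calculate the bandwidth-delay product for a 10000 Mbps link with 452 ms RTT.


BDP = bandwidth * RTT
= 10000 Mbps * 452 ms
= 10000 * 1e6 * 452 / 1000 bits
= 4520000000 bits
= 565000000 bytes
= 551757.8125 KB
BDP = 4520000000 bits (565000000 bytes)


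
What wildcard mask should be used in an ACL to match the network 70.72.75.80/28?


Subnet mask: 255.255.255.240
Wildcard = 255.255.255.255 - subnet mask
255 - 255 = 0
255 - 255 = 0
255 - 255 = 0
255 - 240 = 15
Wildcard: 0.0.0.15


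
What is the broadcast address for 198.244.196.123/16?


Network: 198.244.0.0/16
Host bits = 16
Set all host bits to 1:
Broadcast: 198.244.255.255


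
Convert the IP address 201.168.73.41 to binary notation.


201 = 11001001
168 = 10101000
73 = 01001001
41 = 00101001
Binary: 11001001.10101000.01001001.00101001


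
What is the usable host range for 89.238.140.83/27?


Network: 89.238.140.64
Broadcast: 89.238.140.95
First usable = network + 1
Last usable = broadcast - 1
Range: 89.238.140.65 to 89.238.140.94


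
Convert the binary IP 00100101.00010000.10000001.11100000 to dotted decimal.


00100101 = 37
00010000 = 16
10000001 = 129
11100000 = 224
IP: 37.16.129.224


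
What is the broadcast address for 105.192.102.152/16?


Network: 105.192.0.0/16
Host bits = 16
Set all host bits to 1:
Broadcast: 105.192.255.255


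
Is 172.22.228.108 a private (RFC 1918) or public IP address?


RFC 1918 private ranges:
  10.0.0.0/8 (10.0.0.0 - 10.255.255.255)
  172.16.0.0/12 (172.16.0.0 - 172.31.255.255)
  192.168.0.0/16 (192.168.0.0 - 192.168.255.255)
Private (in 172.16.0.0/12)


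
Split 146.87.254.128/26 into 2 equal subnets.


New prefix = 26 + 1 = 27
Each subnet has 32 addresses
  146.87.254.128/27
  146.87.254.160/27
Subnets: 146.87.254.128/27, 146.87.254.160/27


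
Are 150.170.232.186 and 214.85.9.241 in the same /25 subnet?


Mask: 255.255.255.128
150.170.232.186 AND mask = 150.170.232.128
214.85.9.241 AND mask = 214.85.9.128
No, different subnets (150.170.232.128 vs 214.85.9.128)


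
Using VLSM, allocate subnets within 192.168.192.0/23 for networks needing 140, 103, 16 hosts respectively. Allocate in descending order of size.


140 hosts -> /24 (254 usable): 192.168.192.0/24
103 hosts -> /25 (126 usable): 192.168.193.0/25
16 hosts -> /27 (30 usable): 192.168.193.128/27
Allocation: 192.168.192.0/24 (140 hosts, 254 usable); 192.168.193.0/25 (103 hosts, 126 usable); 192.168.193.128/27 (16 hosts, 30 usable)


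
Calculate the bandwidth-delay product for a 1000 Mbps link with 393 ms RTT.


BDP = bandwidth * RTT
= 1000 Mbps * 393 ms
= 1000 * 1e6 * 393 / 1000 bits
= 393000000 bits
= 49125000 bytes
= 47973.6328 KB
BDP = 393000000 bits (49125000 bytes)
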